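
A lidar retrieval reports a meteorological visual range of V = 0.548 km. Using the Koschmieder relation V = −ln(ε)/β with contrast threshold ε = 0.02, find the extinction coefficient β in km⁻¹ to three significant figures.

7.14 km⁻¹

β = −ln(0.02) / V = 3.912 / 0.548 = 7.1387 km⁻¹.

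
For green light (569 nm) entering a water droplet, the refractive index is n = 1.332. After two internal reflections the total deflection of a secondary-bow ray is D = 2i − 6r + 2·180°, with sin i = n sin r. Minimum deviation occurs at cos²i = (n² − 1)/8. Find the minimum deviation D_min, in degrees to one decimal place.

cos²i = (1.77422 − 1)/8 = 0.09678; i = arccos(0.31109) = 71.875°.
sin r = sin 71.875°/1.332 = 0.71350; r = 45.520°.
D_min = 2·71.875° − 6·45.520° + 360° = 230.628°.

230.6°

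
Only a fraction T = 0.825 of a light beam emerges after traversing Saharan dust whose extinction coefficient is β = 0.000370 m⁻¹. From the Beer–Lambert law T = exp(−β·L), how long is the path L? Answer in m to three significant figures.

Beer–Lambert: T = exp(−βL) ⇒ L = −ln(T)/β = −ln(0.825)/0.000370 = 0.1924/0.000370 = 519.9 m.

520 m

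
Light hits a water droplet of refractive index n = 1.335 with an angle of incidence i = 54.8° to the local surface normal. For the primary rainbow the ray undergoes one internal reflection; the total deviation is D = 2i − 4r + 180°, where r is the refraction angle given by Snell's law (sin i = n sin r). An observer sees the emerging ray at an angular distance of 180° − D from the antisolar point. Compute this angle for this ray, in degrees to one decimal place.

sin r = sin 54.8° / 1.335 = 0.8171/1.335 = 0.6121; r = 37.74°.
D = 2·54.8° − 4·37.74° + 180° = 109.60° − 150.96° + 180° = 138.64°.
Angle from antisolar point = 180° − D = 41.36°.

41.4°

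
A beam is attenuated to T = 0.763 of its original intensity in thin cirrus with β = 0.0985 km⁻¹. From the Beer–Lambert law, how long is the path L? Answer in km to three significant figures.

2.75 km

Beer–Lambert: T = exp(−βL) ⇒ L = −ln(T)/β = −ln(0.763)/0.0985 = 0.2705/0.0985 = 2.746 km.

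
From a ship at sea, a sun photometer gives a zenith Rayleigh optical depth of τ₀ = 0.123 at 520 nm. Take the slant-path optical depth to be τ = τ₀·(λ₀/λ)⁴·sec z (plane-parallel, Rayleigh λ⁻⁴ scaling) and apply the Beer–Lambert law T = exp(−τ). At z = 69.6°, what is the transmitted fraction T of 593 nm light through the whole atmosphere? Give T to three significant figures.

0.812

sec 69.6° = 2.8688.
τ = 0.123 × (520/593)⁴ × 2.8688 = 0.123 × 0.5913 × 2.8688 = 0.2086.
T = exp(−0.2086) = 0.8117.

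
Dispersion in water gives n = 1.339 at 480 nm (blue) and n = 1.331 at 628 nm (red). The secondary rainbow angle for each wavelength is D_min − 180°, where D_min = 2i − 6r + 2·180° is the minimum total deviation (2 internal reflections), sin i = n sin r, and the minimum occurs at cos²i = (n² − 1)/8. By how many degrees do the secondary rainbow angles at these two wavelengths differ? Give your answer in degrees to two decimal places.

At 480 nm (n = 1.339): cos²i = 0.09912 → i = 71.650°, r = 45.141°, D_min = 232.451°, rainbow angle = 52.451°.
At 628 nm (n = 1.331): cos²i = 0.09645 → i = 71.907°, r = 45.575°, D_min = 230.365°, rainbow angle = 50.365°.
Angular width = |52.451° − 50.365°| = 2.086°.

2.09°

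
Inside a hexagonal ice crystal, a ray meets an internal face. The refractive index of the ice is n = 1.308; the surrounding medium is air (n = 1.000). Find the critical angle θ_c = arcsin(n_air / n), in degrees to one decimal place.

sin θ_c = n_air / n = 1.000 / 1.308 = 0.7645.
θ_c = arcsin(0.7645) = 49.86°.

49.9°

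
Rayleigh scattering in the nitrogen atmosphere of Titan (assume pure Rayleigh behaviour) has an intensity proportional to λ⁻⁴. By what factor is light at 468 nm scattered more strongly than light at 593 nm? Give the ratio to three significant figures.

2.58

Rayleigh scattering ∝ λ⁻⁴, so the ratio of coefficients is the inverse fourth power of the wavelength ratio.
σ(468)/σ(593) = (593/468)⁴ = (1.2671)⁴ = 2.578.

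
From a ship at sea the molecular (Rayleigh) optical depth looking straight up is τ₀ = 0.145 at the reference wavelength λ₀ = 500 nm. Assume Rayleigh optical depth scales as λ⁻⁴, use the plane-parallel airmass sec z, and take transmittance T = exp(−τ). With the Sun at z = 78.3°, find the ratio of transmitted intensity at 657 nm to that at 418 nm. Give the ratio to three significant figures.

3.40

Airmass: sec 78.3° = 4.9313.
τ(657 nm) = 0.145 × (500/657)⁴ × 4.9313 = 0.145 × 0.3354 × 4.9313 = 0.2399.
τ(418 nm) = 0.145 × (500/418)⁴ × 4.9313 = 0.145 × 2.0473 × 4.9313 = 1.4639.
T(657)/T(418) = exp(τ_B − τ_A) = exp(1.2240) = 3.4008.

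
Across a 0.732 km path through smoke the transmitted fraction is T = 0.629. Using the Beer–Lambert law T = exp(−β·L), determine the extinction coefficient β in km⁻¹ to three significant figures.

Beer–Lambert: T = exp(−βL) ⇒ β = −ln(T)/L = −ln(0.629)/0.732 = 0.4636/0.732 = 0.6334 km⁻¹.

0.633 km⁻¹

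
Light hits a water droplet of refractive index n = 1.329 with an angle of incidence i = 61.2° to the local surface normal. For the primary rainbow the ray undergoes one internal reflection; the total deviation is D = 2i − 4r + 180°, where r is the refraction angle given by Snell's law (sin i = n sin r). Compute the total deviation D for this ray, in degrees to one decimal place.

137.4°

sin r = sin 61.2° / 1.329 = 0.8763/1.329 = 0.6594; r = 41.25°.
D = 2·61.2° − 4·41.25° + 180° = 122.40° − 165.01° + 180° = 137.39°.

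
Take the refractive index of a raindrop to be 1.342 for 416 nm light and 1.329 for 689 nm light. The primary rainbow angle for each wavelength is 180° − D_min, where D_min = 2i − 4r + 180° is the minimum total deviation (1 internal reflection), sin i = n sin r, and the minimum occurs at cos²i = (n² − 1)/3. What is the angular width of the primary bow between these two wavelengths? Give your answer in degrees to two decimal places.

1.88°

At 416 nm (n = 1.342): cos²i = 0.26699 → i = 58.888°, r = 39.641°, D_min = 139.213°, rainbow angle = 40.787°.
At 689 nm (n = 1.329): cos²i = 0.25541 → i = 59.643°, r = 40.487°, D_min = 137.337°, rainbow angle = 42.663°.
Angular width = |40.787° − 42.663°| = 1.876°.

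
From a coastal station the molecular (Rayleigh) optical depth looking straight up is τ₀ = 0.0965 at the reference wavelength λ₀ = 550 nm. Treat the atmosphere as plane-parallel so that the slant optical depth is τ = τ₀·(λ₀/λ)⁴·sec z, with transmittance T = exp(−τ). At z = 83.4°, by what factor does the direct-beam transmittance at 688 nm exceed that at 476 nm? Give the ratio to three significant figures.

3.17

Airmass: sec 83.4° = 8.7004.
τ(688 nm) = 0.0965 × (550/688)⁴ × 8.7004 = 0.0965 × 0.4084 × 8.7004 = 0.3429.
τ(476 nm) = 0.0965 × (550/476)⁴ × 8.7004 = 0.0965 × 1.7825 × 8.7004 = 1.4965.
T(688)/T(476) = exp(τ_B − τ_A) = exp(1.1536) = 3.1697.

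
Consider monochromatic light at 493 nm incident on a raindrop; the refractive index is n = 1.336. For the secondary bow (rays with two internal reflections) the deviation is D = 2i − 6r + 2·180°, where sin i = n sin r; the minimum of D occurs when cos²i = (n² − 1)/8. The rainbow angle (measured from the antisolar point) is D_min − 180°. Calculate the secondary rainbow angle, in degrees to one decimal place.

51.7°

cos²i = (1.78490 − 1)/8 = 0.09811; i = arccos(0.31323) = 71.746°.
sin r = sin 71.746°/1.336 = 0.71084; r = 45.303°.
D_min = 2·71.746° − 6·45.303° + 360° = 231.674°.
Rainbow angle = D_min − 180° = 51.674°.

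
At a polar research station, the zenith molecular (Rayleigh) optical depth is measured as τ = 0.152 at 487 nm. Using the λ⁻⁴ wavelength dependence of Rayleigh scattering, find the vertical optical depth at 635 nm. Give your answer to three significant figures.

0.0526

τ(635 nm) = τ(487 nm) × (487/635)⁴ = 0.152 × (0.7669)⁴ = 0.152 × 0.3460 = 0.0526.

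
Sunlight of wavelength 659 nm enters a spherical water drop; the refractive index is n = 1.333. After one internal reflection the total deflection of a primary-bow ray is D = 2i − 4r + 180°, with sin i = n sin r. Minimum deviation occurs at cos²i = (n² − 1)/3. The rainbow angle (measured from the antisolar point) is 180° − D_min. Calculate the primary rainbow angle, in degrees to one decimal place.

cos²i = (1.77689 − 1)/3 = 0.25896; i = arccos(0.50888) = 59.410°.
sin r = sin 59.410°/1.333 = 0.64579; r = 40.225°.
D_min = 2·59.410° − 4·40.225° + 180° = 137.922°.
Rainbow angle = 180° − D_min = 42.078°.

42.1°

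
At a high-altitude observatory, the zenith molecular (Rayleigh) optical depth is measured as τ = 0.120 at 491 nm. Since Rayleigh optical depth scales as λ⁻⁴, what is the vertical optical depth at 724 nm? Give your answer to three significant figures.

0.0254

τ(724 nm) = τ(491 nm) × (491/724)⁴ = 0.120 × (0.6782)⁴ = 0.120 × 0.2115 = 0.0254.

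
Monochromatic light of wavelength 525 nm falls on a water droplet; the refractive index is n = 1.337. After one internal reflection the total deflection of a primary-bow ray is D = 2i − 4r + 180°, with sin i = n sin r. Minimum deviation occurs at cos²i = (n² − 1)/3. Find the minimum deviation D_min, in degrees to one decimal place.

138.5°

cos²i = (1.78757 − 1)/3 = 0.26252; i = arccos(0.51237) = 59.178°.
sin r = sin 59.178°/1.337 = 0.64231; r = 39.964°.
D_min = 2·59.178° − 4·39.964° + 180° = 138.500°.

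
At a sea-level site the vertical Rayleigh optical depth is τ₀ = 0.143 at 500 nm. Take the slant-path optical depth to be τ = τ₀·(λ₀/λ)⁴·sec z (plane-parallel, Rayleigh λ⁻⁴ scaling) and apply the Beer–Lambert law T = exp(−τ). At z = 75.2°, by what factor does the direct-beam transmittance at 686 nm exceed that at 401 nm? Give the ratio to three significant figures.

Airmass: sec 75.2° = 3.9147.
τ(686 nm) = 0.143 × (500/686)⁴ × 3.9147 = 0.143 × 0.2822 × 3.9147 = 0.1580.
τ(401 nm) = 0.143 × (500/401)⁴ × 3.9147 = 0.143 × 2.4171 × 3.9147 = 1.3531.
T(686)/T(401) = exp(τ_B − τ_A) = exp(1.1951) = 3.3040.

3.30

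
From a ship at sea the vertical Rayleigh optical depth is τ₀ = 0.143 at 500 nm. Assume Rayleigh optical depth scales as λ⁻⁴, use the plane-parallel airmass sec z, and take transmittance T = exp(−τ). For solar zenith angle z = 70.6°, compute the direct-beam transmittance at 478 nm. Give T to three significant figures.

0.597

sec 70.6° = 3.0106.
τ = 0.143 × (500/478)⁴ × 3.0106 = 0.143 × 1.1972 × 3.0106 = 0.5154.
T = exp(−0.5154) = 0.5973.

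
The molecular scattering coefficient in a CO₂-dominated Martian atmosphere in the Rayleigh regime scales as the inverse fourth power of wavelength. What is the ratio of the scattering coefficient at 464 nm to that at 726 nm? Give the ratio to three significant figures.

5.99

Rayleigh scattering ∝ λ⁻⁴, so the ratio of coefficients is the inverse fourth power of the wavelength ratio.
σ(464)/σ(726) = (726/464)⁴ = (1.5647)⁴ = 5.993.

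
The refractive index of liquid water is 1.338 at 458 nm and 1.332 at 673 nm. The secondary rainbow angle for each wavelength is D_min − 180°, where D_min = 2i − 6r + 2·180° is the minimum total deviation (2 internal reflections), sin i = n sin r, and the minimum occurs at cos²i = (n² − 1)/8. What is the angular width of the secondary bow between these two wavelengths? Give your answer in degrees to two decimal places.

1.56°

At 458 nm (n = 1.338): cos²i = 0.09878 → i = 71.682°, r = 45.195°, D_min = 232.193°, rainbow angle = 52.193°.
At 673 nm (n = 1.332): cos²i = 0.09678 → i = 71.875°, r = 45.520°, D_min = 230.628°, rainbow angle = 50.628°.
Angular width = |52.193° − 50.628°| = 1.564°.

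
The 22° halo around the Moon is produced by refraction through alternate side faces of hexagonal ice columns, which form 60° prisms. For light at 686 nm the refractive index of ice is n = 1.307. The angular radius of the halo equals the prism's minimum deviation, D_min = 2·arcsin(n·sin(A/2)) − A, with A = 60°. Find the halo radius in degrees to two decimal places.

n·sin(A/2) = 1.307 × sin 30° = 1.307 × 0.5000 = 0.6535.
D_min = 2·arcsin(0.6535) − 60° = 2 × 40.806° − 60° = 21.612°.

21.61°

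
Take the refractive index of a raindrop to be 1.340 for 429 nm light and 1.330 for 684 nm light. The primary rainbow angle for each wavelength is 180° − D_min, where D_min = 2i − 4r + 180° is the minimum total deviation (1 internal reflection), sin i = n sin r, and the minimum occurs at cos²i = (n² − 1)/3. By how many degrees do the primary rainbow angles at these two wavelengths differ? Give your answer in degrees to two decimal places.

1.45°

At 429 nm (n = 1.340): cos²i = 0.26520 → i = 59.004°, r = 39.770°, D_min = 138.929°, rainbow angle = 41.071°.
At 684 nm (n = 1.330): cos²i = 0.25630 → i = 59.585°, r = 40.422°, D_min = 137.484°, rainbow angle = 42.516°.
Angular width = |41.071° − 42.516°| = 1.445°.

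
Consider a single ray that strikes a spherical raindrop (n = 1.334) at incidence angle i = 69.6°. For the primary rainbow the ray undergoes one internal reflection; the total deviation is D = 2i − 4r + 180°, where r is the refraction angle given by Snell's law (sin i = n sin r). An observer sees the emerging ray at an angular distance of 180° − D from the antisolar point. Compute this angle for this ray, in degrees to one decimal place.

39.3°

sin r = sin 69.6° / 1.334 = 0.9373/1.334 = 0.7026; r = 44.64°.
D = 2·69.6° − 4·44.64° + 180° = 139.20° − 178.55° + 180° = 140.65°.
Angle from antisolar point = 180° − D = 39.35°.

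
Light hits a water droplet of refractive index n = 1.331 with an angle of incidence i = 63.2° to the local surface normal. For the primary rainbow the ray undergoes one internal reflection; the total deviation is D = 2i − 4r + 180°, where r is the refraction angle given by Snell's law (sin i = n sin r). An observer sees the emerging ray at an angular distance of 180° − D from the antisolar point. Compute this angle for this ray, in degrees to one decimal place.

42.1°

sin r = sin 63.2° / 1.331 = 0.8926/1.331 = 0.6706; r = 42.11°.
D = 2·63.2° − 4·42.11° + 180° = 126.40° − 168.46° + 180° = 137.94°.
Angle from antisolar point = 180° − D = 42.06°.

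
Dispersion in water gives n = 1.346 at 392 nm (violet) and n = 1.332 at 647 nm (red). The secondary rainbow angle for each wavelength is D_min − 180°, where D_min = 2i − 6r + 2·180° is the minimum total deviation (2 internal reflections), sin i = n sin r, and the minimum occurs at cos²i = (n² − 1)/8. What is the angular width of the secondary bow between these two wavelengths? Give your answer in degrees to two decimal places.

At 392 nm (n = 1.346): cos²i = 0.10146 → i = 71.426°, r = 44.768°, D_min = 234.241°, rainbow angle = 54.241°.
At 647 nm (n = 1.332): cos²i = 0.09678 → i = 71.875°, r = 45.520°, D_min = 230.628°, rainbow angle = 50.628°.
Angular width = |54.241° − 50.628°| = 3.612°.

3.61°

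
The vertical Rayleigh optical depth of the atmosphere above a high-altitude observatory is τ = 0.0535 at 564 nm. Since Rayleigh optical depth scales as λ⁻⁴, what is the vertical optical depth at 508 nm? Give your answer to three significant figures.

0.0813

τ(508 nm) = τ(564 nm) × (564/508)⁴ = 0.0535 × (1.1102)⁴ = 0.0535 × 1.5194 = 0.0813.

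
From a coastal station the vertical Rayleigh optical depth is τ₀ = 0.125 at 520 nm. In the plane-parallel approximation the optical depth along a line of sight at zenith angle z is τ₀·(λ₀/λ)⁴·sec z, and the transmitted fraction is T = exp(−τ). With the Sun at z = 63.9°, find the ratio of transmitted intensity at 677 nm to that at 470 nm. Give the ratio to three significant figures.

1.39

Airmass: sec 63.9° = 2.2730.
τ(677 nm) = 0.125 × (520/677)⁴ × 2.2730 = 0.125 × 0.3481 × 2.2730 = 0.0989.
τ(470 nm) = 0.125 × (520/470)⁴ × 2.2730 = 0.125 × 1.4984 × 2.2730 = 0.4257.
T(677)/T(470) = exp(τ_B − τ_A) = exp(0.3268) = 1.3866.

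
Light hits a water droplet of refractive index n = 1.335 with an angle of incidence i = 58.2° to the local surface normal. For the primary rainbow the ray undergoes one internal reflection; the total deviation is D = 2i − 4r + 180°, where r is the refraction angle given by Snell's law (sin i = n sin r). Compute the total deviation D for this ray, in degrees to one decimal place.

sin r = sin 58.2° / 1.335 = 0.8499/1.335 = 0.6366; r = 39.54°.
D = 2·58.2° − 4·39.54° + 180° = 116.40° − 158.16° + 180° = 138.24°.

138.2°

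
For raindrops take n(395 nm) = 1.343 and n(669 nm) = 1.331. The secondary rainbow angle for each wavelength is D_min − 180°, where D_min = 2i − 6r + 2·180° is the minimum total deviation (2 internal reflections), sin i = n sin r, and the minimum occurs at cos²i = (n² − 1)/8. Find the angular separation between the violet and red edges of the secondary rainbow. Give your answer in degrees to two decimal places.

3.11°

At 395 nm (n = 1.343): cos²i = 0.10046 → i = 71.522°, r = 44.928°, D_min = 233.478°, rainbow angle = 53.478°.
At 669 nm (n = 1.331): cos²i = 0.09645 → i = 71.907°, r = 45.575°, D_min = 230.365°, rainbow angle = 50.365°.
Angular width = |53.478° − 50.365°| = 3.113°.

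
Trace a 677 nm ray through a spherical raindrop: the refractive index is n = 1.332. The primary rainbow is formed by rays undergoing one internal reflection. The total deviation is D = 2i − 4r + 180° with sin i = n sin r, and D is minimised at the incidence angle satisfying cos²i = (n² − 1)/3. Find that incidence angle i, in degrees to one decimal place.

59.5°

cos²i = (1.332² − 1)/3 = (1.77422 − 1)/3 = 0.25807.
cos i = 0.50801, so i = 59.469°.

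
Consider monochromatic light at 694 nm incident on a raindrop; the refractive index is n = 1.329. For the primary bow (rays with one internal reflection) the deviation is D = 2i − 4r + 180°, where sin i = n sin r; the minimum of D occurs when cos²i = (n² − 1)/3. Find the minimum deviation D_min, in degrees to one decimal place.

cos²i = (1.76624 − 1)/3 = 0.25541; i = arccos(0.50538) = 59.643°.
sin r = sin 59.643°/1.329 = 0.64928; r = 40.487°.
D_min = 2·59.643° − 4·40.487° + 180° = 137.337°.

137.3°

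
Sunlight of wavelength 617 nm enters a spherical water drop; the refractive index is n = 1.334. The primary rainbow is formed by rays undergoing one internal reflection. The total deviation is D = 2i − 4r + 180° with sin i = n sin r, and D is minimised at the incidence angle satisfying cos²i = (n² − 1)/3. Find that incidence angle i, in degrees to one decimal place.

cos²i = (1.334² − 1)/3 = (1.77956 − 1)/3 = 0.25985.
cos i = 0.50976, so i = 59.352°.

59.4°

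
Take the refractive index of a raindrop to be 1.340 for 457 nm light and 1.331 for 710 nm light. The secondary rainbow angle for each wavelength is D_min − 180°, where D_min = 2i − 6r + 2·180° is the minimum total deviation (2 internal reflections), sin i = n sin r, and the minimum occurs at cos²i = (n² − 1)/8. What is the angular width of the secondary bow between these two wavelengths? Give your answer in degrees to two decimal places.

2.34°

At 457 nm (n = 1.340): cos²i = 0.09945 → i = 71.618°, r = 45.088°, D_min = 232.709°, rainbow angle = 52.709°.
At 710 nm (n = 1.331): cos²i = 0.09645 → i = 71.907°, r = 45.575°, D_min = 230.365°, rainbow angle = 50.365°.
Angular width = |52.709° − 50.365°| = 2.344°.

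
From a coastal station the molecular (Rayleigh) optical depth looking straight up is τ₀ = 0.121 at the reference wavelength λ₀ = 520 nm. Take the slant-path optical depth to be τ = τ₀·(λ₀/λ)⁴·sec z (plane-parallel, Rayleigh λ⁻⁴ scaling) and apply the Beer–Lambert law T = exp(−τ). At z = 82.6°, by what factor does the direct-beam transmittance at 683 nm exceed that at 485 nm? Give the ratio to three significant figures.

Airmass: sec 82.6° = 7.7642.
τ(683 nm) = 0.121 × (520/683)⁴ × 7.7642 = 0.121 × 0.3360 × 7.7642 = 0.3157.
τ(485 nm) = 0.121 × (520/485)⁴ × 7.7642 = 0.121 × 1.3214 × 7.7642 = 1.2415.
T(683)/T(485) = exp(τ_B − τ_A) = exp(0.9258) = 2.5239.

2.52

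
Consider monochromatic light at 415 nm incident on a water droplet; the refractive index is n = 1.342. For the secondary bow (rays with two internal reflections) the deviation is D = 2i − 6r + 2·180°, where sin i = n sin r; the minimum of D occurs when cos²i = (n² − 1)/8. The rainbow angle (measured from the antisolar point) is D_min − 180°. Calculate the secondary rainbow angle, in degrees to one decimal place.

53.2°

cos²i = (1.80096 − 1)/8 = 0.10012; i = arccos(0.31642) = 71.554°.
sin r = sin 71.554°/1.342 = 0.70687; r = 44.981°.
D_min = 2·71.554° − 6·44.981° + 360° = 233.222°.
Rainbow angle = D_min − 180° = 53.222°.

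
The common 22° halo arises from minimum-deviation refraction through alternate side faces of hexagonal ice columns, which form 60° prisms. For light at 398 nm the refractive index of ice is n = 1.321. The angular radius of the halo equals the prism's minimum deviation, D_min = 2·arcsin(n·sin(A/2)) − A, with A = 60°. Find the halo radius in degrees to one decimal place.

22.7°

n·sin(A/2) = 1.321 × sin 30° = 1.321 × 0.5000 = 0.6605.
D_min = 2·arcsin(0.6605) − 60° = 2 × 41.338° − 60° = 22.676°.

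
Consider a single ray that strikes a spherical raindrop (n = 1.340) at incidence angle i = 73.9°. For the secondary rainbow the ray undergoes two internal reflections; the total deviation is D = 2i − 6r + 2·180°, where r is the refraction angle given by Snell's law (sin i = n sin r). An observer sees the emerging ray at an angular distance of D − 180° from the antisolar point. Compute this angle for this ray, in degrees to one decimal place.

53.0°

sin r = sin 73.9° / 1.340 = 0.9608/1.340 = 0.7170; r = 45.81°.
D = 2·73.9° − 6·45.81° + 2·180° = 147.80° − 274.84° + 360° = 232.96°.
Angle from antisolar point = D − 180° = 52.96°.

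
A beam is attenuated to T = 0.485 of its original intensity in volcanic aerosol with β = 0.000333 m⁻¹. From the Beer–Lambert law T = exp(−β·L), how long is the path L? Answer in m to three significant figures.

2170 m

Beer–Lambert: T = exp(−βL) ⇒ L = −ln(T)/β = −ln(0.485)/0.000333 = 0.7236/0.000333 = 2173 m.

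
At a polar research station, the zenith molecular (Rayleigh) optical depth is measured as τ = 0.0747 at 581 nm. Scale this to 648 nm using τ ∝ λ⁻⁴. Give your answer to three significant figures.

0.0483

τ(648 nm) = τ(581 nm) × (581/648)⁴ = 0.0747 × (0.8966)⁴ = 0.0747 × 0.6463 = 0.0483.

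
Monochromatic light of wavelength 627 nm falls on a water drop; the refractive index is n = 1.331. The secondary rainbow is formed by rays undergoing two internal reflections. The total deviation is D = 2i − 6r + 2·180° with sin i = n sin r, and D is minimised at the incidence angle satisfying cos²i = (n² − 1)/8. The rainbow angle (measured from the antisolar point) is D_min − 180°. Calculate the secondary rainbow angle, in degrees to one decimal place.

50.4°

cos²i = (1.77156 − 1)/8 = 0.09645; i = arccos(0.31056) = 71.907°.
sin r = sin 71.907°/1.331 = 0.71417; r = 45.575°.
D_min = 2·71.907° − 6·45.575° + 360° = 230.365°.
Rainbow angle = D_min − 180° = 50.365°.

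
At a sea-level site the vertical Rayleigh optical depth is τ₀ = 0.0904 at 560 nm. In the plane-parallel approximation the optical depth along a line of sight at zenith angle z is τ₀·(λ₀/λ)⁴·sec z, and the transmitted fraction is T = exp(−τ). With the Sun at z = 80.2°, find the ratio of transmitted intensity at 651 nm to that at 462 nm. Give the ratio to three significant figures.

2.35

Airmass: sec 80.2° = 5.8751.
τ(651 nm) = 0.0904 × (560/651)⁴ × 5.8751 = 0.0904 × 0.5476 × 5.8751 = 0.2908.
τ(462 nm) = 0.0904 × (560/462)⁴ × 5.8751 = 0.0904 × 2.1587 × 5.8751 = 1.1465.
T(651)/T(462) = exp(τ_B − τ_A) = exp(0.8557) = 2.3530.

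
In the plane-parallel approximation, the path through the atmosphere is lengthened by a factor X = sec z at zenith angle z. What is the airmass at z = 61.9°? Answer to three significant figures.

X = sec z = 1/cos 61.9° = 1/0.4710 = 2.1231.

2.12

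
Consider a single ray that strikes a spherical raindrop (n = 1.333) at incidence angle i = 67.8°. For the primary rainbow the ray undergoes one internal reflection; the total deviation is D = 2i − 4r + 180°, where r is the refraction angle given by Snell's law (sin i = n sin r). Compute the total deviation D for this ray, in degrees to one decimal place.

139.6°

sin r = sin 67.8° / 1.333 = 0.9259/1.333 = 0.6946; r = 43.99°.
D = 2·67.8° − 4·43.99° + 180° = 135.60° − 175.97° + 180° = 139.63°.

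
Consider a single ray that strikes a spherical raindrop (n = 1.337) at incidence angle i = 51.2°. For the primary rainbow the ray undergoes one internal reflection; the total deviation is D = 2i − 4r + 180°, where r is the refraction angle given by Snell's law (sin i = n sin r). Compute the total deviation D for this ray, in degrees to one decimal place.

139.8°

sin r = sin 51.2° / 1.337 = 0.7793/1.337 = 0.5829; r = 35.65°.
D = 2·51.2° − 4·35.65° + 180° = 102.40° − 142.62° + 180° = 139.78°.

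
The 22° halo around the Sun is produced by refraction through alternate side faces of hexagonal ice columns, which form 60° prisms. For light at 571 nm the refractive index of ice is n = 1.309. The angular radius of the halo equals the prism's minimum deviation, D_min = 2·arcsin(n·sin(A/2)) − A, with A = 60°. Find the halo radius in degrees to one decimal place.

21.8°

n·sin(A/2) = 1.309 × sin 30° = 1.309 × 0.5000 = 0.6545.
D_min = 2·arcsin(0.6545) − 60° = 2 × 40.882° − 60° = 21.763°.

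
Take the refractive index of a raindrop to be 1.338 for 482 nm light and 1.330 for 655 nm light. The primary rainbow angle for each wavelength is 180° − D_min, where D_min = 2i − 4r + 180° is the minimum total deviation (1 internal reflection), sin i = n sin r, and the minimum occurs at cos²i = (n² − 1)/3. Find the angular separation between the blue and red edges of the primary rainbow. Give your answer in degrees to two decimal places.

1.16°

At 482 nm (n = 1.338): cos²i = 0.26341 → i = 59.120°, r = 39.899°, D_min = 138.643°, rainbow angle = 41.357°.
At 655 nm (n = 1.330): cos²i = 0.25630 → i = 59.585°, r = 40.422°, D_min = 137.484°, rainbow angle = 42.516°.
Angular width = |41.357° − 42.516°| = 1.160°.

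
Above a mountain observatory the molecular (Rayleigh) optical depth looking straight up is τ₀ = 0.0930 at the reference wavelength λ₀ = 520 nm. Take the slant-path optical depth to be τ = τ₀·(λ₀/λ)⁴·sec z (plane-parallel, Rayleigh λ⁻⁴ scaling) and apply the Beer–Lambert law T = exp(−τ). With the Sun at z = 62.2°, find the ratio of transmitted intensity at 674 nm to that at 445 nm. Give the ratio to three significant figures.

1.35

Airmass: sec 62.2° = 2.1441.
τ(674 nm) = 0.0930 × (520/674)⁴ × 2.1441 = 0.0930 × 0.3543 × 2.1441 = 0.0706.
τ(445 nm) = 0.0930 × (520/445)⁴ × 2.1441 = 0.0930 × 1.8645 × 2.1441 = 0.3718.
T(674)/T(445) = exp(τ_B − τ_A) = exp(0.3012) = 1.3514.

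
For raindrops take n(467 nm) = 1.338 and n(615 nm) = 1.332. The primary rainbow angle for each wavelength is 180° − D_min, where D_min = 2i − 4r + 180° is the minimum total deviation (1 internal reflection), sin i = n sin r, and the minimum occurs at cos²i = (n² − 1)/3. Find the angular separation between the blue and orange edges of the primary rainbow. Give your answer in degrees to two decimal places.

0.87°

At 467 nm (n = 1.338): cos²i = 0.26341 → i = 59.120°, r = 39.899°, D_min = 138.643°, rainbow angle = 41.357°.
At 615 nm (n = 1.332): cos²i = 0.25807 → i = 59.469°, r = 40.290°, D_min = 137.776°, rainbow angle = 42.224°.
Angular width = |41.357° − 42.224°| = 0.867°.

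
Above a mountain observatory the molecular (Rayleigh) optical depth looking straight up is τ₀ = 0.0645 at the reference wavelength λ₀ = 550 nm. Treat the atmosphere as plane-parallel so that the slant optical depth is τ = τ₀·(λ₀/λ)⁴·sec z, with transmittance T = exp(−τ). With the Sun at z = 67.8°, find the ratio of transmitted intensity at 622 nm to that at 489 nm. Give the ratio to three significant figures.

1.18

Airmass: sec 67.8° = 2.6466.
τ(622 nm) = 0.0645 × (550/622)⁴ × 2.6466 = 0.0645 × 0.6113 × 2.6466 = 0.1044.
τ(489 nm) = 0.0645 × (550/489)⁴ × 2.6466 = 0.0645 × 1.6004 × 2.6466 = 0.2732.
T(622)/T(489) = exp(τ_B − τ_A) = exp(0.1688) = 1.1839.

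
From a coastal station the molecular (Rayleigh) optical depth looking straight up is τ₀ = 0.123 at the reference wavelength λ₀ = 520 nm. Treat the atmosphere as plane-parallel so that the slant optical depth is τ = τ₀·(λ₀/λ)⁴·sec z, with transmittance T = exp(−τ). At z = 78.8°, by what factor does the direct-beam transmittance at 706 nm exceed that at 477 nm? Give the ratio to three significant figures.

Airmass: sec 78.8° = 5.1484.
τ(706 nm) = 0.123 × (520/706)⁴ × 5.1484 = 0.123 × 0.2943 × 5.1484 = 0.1864.
τ(477 nm) = 0.123 × (520/477)⁴ × 5.1484 = 0.123 × 1.4123 × 5.1484 = 0.8944.
T(706)/T(477) = exp(τ_B − τ_A) = exp(0.7080) = 2.0299.

2.03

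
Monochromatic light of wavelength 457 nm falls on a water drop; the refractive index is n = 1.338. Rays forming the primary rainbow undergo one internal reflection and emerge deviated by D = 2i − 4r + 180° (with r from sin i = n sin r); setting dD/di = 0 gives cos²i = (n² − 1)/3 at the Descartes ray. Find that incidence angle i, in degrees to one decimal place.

59.1°

cos²i = (1.338² − 1)/3 = (1.79024 − 1)/3 = 0.26341.
cos i = 0.51324, so i = 59.120°.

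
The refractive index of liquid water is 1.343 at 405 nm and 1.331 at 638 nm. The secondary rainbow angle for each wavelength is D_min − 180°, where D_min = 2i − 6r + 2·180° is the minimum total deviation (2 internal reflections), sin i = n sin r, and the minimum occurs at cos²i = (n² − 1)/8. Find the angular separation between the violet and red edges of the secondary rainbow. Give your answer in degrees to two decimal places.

3.11°

At 405 nm (n = 1.343): cos²i = 0.10046 → i = 71.522°, r = 44.928°, D_min = 233.478°, rainbow angle = 53.478°.
At 638 nm (n = 1.331): cos²i = 0.09645 → i = 71.907°, r = 45.575°, D_min = 230.365°, rainbow angle = 50.365°.
Angular width = |53.478° − 50.365°| = 3.113°.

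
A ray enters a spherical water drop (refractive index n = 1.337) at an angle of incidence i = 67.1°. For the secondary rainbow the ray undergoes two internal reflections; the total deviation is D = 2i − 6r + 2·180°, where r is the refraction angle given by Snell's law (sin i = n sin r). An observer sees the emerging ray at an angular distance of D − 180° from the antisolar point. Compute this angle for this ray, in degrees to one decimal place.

sin r = sin 67.1° / 1.337 = 0.9212/1.337 = 0.6890; r = 43.55°.
D = 2·67.1° − 6·43.55° + 2·180° = 134.20° − 261.30° + 360° = 232.90°.
Angle from antisolar point = D − 180° = 52.90°.

52.9°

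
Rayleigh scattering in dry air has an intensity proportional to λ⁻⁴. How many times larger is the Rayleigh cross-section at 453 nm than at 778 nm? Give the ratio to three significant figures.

8.70

Rayleigh scattering ∝ λ⁻⁴, so the ratio of coefficients is the inverse fourth power of the wavelength ratio.
σ(453)/σ(778) = (778/453)⁴ = (1.7174)⁴ = 8.7.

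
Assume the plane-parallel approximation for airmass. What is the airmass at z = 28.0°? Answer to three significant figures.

1.13

X = sec z = 1/cos 28.0° = 1/0.8829 = 1.1326.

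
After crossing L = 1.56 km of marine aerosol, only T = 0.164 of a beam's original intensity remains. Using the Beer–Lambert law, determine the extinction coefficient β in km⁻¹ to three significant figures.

Beer–Lambert: T = exp(−βL) ⇒ β = −ln(T)/L = −ln(0.164)/1.56 = 1.8079/1.56 = 1.159 km⁻¹.

1.16 km⁻¹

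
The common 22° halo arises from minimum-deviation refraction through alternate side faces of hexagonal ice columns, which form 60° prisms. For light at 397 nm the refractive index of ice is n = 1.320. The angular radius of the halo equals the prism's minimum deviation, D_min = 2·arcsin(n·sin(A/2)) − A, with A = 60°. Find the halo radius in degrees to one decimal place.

22.6°

n·sin(A/2) = 1.320 × sin 30° = 1.320 × 0.5000 = 0.6600.
D_min = 2·arcsin(0.6600) − 60° = 2 × 41.300° − 60° = 22.600°.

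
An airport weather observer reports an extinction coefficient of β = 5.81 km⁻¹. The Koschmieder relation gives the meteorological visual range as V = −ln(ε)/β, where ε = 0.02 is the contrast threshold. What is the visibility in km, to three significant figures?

V = −ln(0.02) / 5.81 = 3.912 / 5.81 = 0.6733 km.

0.673 km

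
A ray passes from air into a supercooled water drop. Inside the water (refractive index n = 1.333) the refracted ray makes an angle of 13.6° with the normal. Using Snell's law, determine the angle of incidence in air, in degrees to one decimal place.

18.3°

Snell: sin θ_i = n · sin θ_r = 1.333 × sin 13.6° = 1.333 × 0.2351 = 0.3134.
θ_i = arcsin(0.3134) = 18.27°.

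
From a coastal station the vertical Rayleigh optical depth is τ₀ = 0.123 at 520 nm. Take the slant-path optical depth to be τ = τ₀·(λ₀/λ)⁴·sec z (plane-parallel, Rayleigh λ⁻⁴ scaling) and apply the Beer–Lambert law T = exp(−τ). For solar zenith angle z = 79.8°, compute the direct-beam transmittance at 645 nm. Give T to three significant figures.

sec 79.8° = 5.6470.
τ = 0.123 × (520/645)⁴ × 5.6470 = 0.123 × 0.4224 × 5.6470 = 0.2934.
T = exp(−0.2934) = 0.7457.

0.746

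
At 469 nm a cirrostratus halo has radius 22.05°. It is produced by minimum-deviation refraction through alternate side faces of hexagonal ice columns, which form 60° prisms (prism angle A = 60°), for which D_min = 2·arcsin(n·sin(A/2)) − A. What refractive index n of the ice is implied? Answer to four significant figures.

1.313

Rearranging: n = sin((D_min + A)/2) / sin(A/2).
(D_min + A)/2 = (22.05° + 60°)/2 = 41.025°.
n = sin 41.025° / sin 30° = 0.6564 / 0.5000 = 1.3128.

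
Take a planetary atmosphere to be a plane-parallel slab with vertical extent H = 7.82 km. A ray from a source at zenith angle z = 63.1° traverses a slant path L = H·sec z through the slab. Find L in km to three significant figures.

17.3 km

sec z = 1/cos 63.1° = 2.2103.
L = 7.82 × 2.2103 = 17.284 km.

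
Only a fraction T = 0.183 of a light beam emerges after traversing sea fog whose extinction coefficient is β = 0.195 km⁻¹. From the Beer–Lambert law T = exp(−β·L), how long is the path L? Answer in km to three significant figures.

8.71 km

Beer–Lambert: T = exp(−βL) ⇒ L = −ln(T)/β = −ln(0.183)/0.195 = 1.6983/0.195 = 8.709 km.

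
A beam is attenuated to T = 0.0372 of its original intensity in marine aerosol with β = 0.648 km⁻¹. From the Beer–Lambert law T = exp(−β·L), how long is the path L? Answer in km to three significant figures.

Beer–Lambert: T = exp(−βL) ⇒ L = −ln(T)/β = −ln(0.0372)/0.648 = 3.2914/0.648 = 5.079 km.

5.08 km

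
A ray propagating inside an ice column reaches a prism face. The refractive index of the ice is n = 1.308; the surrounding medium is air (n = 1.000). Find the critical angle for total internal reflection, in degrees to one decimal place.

49.9°

sin θ_c = n_air / n = 1.000 / 1.308 = 0.7645.
θ_c = arcsin(0.7645) = 49.86°.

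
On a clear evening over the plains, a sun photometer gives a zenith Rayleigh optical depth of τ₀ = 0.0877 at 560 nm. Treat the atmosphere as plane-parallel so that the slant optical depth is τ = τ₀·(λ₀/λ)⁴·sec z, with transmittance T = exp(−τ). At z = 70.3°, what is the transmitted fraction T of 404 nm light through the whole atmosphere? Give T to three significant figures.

0.383

sec 70.3° = 2.9665.
τ = 0.0877 × (560/404)⁴ × 2.9665 = 0.0877 × 3.6917 × 2.9665 = 0.9604.
T = exp(−0.9604) = 0.3827.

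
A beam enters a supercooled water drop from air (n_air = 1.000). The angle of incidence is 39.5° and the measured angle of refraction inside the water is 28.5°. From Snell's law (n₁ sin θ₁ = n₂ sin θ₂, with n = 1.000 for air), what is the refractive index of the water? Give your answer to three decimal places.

1.333

n = sin θ_i / sin θ_r = sin 39.5° / sin 28.5° = 0.6361 / 0.4772 = 1.3331.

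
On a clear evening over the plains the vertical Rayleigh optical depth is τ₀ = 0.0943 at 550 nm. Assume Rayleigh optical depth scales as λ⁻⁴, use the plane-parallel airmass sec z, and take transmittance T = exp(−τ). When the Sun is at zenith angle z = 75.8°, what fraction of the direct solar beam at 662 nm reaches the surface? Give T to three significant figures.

0.833

sec 75.8° = 4.0765.
τ = 0.0943 × (550/662)⁴ × 4.0765 = 0.0943 × 0.4765 × 4.0765 = 0.1832.
T = exp(−0.1832) = 0.8326.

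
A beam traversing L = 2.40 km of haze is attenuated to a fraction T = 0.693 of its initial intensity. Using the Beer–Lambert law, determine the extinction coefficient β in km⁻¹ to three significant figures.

0.153 km⁻¹

Beer–Lambert: T = exp(−βL) ⇒ β = −ln(T)/L = −ln(0.693)/2.40 = 0.3667/2.40 = 0.1528 km⁻¹.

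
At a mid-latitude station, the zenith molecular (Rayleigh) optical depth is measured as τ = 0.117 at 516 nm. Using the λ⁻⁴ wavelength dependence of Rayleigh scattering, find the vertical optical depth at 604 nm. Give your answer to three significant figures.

0.0623

τ(604 nm) = τ(516 nm) × (516/604)⁴ = 0.117 × (0.8543)⁴ = 0.117 × 0.5327 = 0.0623.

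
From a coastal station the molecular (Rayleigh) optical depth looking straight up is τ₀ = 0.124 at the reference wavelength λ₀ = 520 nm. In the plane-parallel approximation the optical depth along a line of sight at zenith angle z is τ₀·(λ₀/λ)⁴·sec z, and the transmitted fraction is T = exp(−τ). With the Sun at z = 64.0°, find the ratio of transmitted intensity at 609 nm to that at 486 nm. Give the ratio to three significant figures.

1.25

Airmass: sec 64.0° = 2.2812.
τ(609 nm) = 0.124 × (520/609)⁴ × 2.2812 = 0.124 × 0.5316 × 2.2812 = 0.1504.
τ(486 nm) = 0.124 × (520/486)⁴ × 2.2812 = 0.124 × 1.3106 × 2.2812 = 0.3707.
T(609)/T(486) = exp(τ_B − τ_A) = exp(0.2204) = 1.2465.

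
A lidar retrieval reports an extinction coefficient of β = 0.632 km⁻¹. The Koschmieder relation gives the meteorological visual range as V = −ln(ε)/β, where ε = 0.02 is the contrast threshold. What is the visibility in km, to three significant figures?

6.19 km

V = −ln(0.02) / 0.632 = 3.912 / 0.632 = 6.1899 km.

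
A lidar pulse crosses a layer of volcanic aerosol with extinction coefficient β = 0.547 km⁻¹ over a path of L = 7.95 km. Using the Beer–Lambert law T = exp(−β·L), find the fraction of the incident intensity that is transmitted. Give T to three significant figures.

0.0129

τ = β·L = 0.547 × 7.95 = 4.3487.
T = exp(−4.3487) = 0.0129.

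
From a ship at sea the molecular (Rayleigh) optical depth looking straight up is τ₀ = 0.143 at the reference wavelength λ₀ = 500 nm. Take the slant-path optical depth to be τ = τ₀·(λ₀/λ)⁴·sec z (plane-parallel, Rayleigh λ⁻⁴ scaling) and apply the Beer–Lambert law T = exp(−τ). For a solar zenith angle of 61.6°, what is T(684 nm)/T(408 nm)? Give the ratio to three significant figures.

1.81

Airmass: sec 61.6° = 2.1025.
τ(684 nm) = 0.143 × (500/684)⁴ × 2.1025 = 0.143 × 0.2855 × 2.1025 = 0.0858.
τ(408 nm) = 0.143 × (500/408)⁴ × 2.1025 = 0.143 × 2.2555 × 2.1025 = 0.6781.
T(684)/T(408) = exp(τ_B − τ_A) = exp(0.5923) = 1.8081.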